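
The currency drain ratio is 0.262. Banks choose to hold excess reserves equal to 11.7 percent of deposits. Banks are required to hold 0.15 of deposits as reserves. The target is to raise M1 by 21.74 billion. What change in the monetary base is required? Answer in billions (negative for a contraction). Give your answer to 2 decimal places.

9.11 billion

The money multiplier is m = (1 + c) / (rr + e + c) = (1 + 0.262) / (0.15 + 0.117 + 0.262) ≈ 2.38563.
ΔMB = ΔM / m = (+21.74) / 2.38563 ≈ 9.1129 billion.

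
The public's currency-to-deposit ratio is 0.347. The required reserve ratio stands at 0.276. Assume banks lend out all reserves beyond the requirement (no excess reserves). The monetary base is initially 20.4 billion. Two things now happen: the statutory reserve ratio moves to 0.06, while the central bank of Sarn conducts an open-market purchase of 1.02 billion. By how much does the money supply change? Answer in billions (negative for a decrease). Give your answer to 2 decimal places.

Before: m₁ = (1 + 0.347) / (0.276 + 0.347) ≈ 2.16212, MB₁ = 20.4, so M₁ = 2.16212 × 20.4 ≈ 44.1072 billion.
After: m₂ = (1 + 0.347) / (0.06 + 0.347) ≈ 3.30958, MB₂ = 20.4 + 1.02 = 21.42, so M₂ = 3.30958 × 21.42 ≈ 70.8912 billion.
ΔM = M₂ − M₁ = 70.8912 − 44.1072 = 26.784 billion.

26.78 billion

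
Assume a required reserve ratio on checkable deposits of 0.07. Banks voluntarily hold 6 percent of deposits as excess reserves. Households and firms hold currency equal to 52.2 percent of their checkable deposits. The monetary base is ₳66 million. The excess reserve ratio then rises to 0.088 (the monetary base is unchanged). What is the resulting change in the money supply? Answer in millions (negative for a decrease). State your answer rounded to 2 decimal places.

Initially m₁ = (1 + 0.522) / (0.07 + 0.06 + 0.522) ≈ 2.33436, so M₁ = 2.33436 × 66 ≈ 154.0678 million.
After the change m₂ = (1 + 0.522) / (0.07 + 0.088 + 0.522) ≈ 2.23824, so M₂ = 2.23824 × 66 ≈ 147.7238 million.
ΔM = M₂ − M₁ = 147.7238 − 154.0678 = -6.344 million.

-6.34 million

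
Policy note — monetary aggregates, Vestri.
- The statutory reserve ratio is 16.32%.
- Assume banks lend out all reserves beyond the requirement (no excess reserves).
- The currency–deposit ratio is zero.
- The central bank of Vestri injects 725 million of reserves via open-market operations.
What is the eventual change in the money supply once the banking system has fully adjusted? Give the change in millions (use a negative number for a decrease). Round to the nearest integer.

4442 million

The simple money multiplier is m = 1/rr = 1/0.1632 ≈ 6.1275.
An open-market purchase increases the monetary base by 725 million, so ΔM = m × ΔMB = 6.1275 × 725 = 4442.4375 million.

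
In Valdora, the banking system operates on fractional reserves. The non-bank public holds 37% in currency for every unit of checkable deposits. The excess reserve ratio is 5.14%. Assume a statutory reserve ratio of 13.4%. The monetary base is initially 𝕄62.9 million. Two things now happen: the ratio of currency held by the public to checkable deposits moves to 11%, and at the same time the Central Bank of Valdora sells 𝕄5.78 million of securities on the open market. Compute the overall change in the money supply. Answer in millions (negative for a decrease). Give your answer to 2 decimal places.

Before: m₁ = (1 + 0.37) / (0.134 + 0.0514 + 0.37) ≈ 2.46669, MB₁ = 62.9, so M₁ = 2.46669 × 62.9 ≈ 155.1548 million.
After: m₂ = (1 + 0.11) / (0.134 + 0.0514 + 0.11) ≈ 3.75762, MB₂ = 62.9 − 5.78 = 57.12, so M₂ = 3.75762 × 57.12 ≈ 214.6353 million.
ΔM = M₂ − M₁ = 214.6353 − 155.1548 = 59.4805 million.

𝕄59.48 million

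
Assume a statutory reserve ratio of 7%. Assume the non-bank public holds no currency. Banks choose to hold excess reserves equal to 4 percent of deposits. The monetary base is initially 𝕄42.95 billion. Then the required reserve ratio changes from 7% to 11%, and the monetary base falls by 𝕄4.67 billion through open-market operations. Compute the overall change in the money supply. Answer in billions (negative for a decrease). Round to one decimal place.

Before: m₁ = 1 / (0.07 + 0.04) ≈ 9.0909, MB₁ = 42.95, so M₁ = 9.0909 × 42.95 ≈ 390.4542 billion.
After: m₂ = 1 / (0.11 + 0.04) ≈ 6.6667, MB₂ = 42.95 − 4.67 = 38.28, so M₂ = 6.6667 × 38.28 ≈ 255.2013 billion.
ΔM = M₂ − M₁ = 255.2013 − 390.4542 = -135.2529 billion.

-135.3 billion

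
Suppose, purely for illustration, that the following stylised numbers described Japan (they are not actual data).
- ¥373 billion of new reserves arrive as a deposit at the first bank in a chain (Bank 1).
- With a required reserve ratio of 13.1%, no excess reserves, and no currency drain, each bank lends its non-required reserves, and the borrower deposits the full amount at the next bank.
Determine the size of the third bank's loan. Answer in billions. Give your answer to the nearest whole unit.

¥245 billion

Each bank lends a fraction (1 − rr) = 0.8690 of the deposit it receives, so Bank 3 receives 373·0.8690^2 and lends 373·0.8690^3 ≈ 244.7756 billion.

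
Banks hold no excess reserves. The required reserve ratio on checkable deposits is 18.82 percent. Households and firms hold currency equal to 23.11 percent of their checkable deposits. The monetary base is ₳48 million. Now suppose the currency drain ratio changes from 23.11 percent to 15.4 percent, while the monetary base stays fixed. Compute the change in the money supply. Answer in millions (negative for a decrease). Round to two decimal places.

₳20.94 million

Initially m₁ = (1 + 0.2311) / (0.1882 + 0.2311) ≈ 2.93608, so M₁ = 2.93608 × 48 ≈ 140.9318 million.
After the change m₂ = (1 + 0.154) / (0.1882 + 0.154) ≈ 3.37230, so M₂ = 3.37230 × 48 = 161.8704 million.
ΔM = M₂ − M₁ = 161.8704 − 140.9318 = 20.9386 million.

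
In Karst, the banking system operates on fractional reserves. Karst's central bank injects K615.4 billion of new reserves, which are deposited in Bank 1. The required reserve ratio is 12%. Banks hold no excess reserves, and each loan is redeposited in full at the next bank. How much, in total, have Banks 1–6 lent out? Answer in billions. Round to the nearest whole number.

Bank i lends (1 − rr)^i of the original deposit: Bank 1 lends 615.4·0.8800 = 541.5520, Bank 2 lends 615.4·0.8800² ≈ 476.5658, and so on.
Summing a geometric series: total = 615.4·[0.8800·(1 − 0.8800^6) / (1 − 0.8800)] ≈ 2417.1086 billion.

K2417 billion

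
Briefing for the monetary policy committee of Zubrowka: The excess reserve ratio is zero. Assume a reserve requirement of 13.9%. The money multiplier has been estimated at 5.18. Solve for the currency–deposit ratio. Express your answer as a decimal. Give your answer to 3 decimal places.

0.067

Using m = 5.18. From m = (1 + c)/(c + rr + e), rearranging gives 1 + c = m·(c + rr + e), so c·(1 − m) = m·(rr + e) − 1.
Hence c = [m·(rr + e) − 1]/(1 − m) = [5.18 × (0.139 + 0) − 1] / (1 − 5.18) ≈ 0.066981.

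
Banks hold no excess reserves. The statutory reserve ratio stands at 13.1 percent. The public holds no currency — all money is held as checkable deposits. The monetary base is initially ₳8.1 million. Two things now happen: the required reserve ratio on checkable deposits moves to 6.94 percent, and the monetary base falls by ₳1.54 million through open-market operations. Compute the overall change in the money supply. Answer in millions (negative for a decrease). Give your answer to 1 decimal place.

Before: m₁ = 1 / (0.131) ≈ 7.6336, MB₁ = 8.1, so M₁ = 7.6336 × 8.1 ≈ 61.8322 million.
After: m₂ = 1 / (0.0694) ≈ 14.4092, MB₂ = 8.1 − 1.54 = 6.56, so M₂ = 14.4092 × 6.56 ≈ 94.5244 million.
ΔM = M₂ − M₁ = 94.5244 − 61.8322 = 32.6922 million.

₳32.7 million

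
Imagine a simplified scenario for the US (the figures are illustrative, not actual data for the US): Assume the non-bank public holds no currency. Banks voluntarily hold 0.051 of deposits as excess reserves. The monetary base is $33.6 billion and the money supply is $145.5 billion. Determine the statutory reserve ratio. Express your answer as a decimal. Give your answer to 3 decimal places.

0.180

Using m = M/MB = 145.5/33.6 ≈ 4.330357. Since m = (1 + c)/(c + rr + e), the denominator satisfies c + rr + e = (1 + c)/m = (1 + 0) / 4.330357 ≈ 0.230928.
With c = 0 and e = 0.051, the statutory reserve ratio is 0.230928 − 0 − 0.051 = 0.179928.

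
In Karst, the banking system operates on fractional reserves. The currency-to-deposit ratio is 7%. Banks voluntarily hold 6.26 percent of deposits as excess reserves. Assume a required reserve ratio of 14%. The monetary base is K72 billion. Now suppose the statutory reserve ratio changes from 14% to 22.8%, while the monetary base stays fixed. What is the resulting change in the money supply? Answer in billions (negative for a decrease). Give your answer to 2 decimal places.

-68.97 billion

Initially m₁ = (1 + 0.07) / (0.14 + 0.0626 + 0.07) ≈ 3.92517, so M₁ = 3.92517 × 72 ≈ 282.6122 billion.
After the change m₂ = (1 + 0.07) / (0.228 + 0.0626 + 0.07) ≈ 2.96728, so M₂ = 2.96728 × 72 ≈ 213.6442 billion.
ΔM = M₂ − M₁ = 213.6442 − 282.6122 = -68.968 billion.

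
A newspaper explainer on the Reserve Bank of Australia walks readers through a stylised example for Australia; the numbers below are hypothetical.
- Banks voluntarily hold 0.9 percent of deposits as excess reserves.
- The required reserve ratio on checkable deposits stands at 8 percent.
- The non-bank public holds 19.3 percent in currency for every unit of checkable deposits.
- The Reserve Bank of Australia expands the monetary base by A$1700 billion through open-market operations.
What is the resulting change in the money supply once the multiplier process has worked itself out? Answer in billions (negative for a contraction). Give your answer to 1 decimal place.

A$7191.8 billion

The money multiplier is m = (1 + c) / (rr + e + c) = (1 + 0.193) / (0.08 + 0.009 + 0.193) ≈ 4.230496.
The purchase adds 1700 billion of base, so ΔM = m × ΔMB = 4.230496 × (+1700) = 7191.8432 billion.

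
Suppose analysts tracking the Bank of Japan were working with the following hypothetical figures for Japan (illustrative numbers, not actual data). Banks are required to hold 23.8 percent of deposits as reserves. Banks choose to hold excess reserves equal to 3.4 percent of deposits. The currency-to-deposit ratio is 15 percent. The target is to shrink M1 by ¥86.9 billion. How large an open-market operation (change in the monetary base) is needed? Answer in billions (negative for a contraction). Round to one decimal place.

The money multiplier is m = (1 + c) / (rr + e + c) = (1 + 0.15) / (0.238 + 0.034 + 0.15) ≈ 2.7251.
ΔMB = ΔM / m = (−86.9) / 2.7251 ≈ -31.8887 billion.

-31.9 billion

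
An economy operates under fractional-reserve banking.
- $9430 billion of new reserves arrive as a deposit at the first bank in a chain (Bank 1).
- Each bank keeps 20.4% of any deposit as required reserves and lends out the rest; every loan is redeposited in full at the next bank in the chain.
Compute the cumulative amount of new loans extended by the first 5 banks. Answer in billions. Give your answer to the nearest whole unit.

$25037 billion

Bank i lends (1 − rr)^i of the original deposit: Bank 1 lends 9430·0.7960 = 7506.2800, Bank 2 lends 9430·0.7960² ≈ 5974.9989, and so on.
Summing a geometric series: total = 9430·[0.7960·(1 − 0.7960^5) / (1 − 0.7960)] ≈ 25036.7734 billion.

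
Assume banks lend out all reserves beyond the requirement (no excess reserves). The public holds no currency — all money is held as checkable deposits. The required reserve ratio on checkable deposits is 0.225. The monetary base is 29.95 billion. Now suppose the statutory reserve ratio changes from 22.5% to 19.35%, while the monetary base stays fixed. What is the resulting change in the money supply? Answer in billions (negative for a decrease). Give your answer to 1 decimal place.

21.7 billion

Initially m₁ = 1 / (0.225) ≈ 4.4444, so M₁ = 4.4444 × 29.95 ≈ 133.1098 billion.
After the change m₂ = 1 / (0.1935) ≈ 5.1680, so M₂ = 5.1680 × 29.95 = 154.7816 billion.
ΔM = M₂ − M₁ = 154.7816 − 133.1098 = 21.6718 billion.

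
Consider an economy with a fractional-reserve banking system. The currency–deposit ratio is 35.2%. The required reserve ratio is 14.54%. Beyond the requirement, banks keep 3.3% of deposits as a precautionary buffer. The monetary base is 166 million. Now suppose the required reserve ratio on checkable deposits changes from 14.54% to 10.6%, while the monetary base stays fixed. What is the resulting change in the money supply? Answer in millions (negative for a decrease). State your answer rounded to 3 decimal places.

Initially m₁ = (1 + 0.352) / (0.1454 + 0.033 + 0.352) ≈ 2.5490196, so M₁ = 2.5490196 × 166 ≈ 423.1373 million.
After the change m₂ = (1 + 0.352) / (0.106 + 0.033 + 0.352) ≈ 2.7535642, so M₂ = 2.7535642 × 166 ≈ 457.0917 million.
ΔM = M₂ − M₁ = 457.0917 − 423.1373 = 33.9544 million.

33.954 million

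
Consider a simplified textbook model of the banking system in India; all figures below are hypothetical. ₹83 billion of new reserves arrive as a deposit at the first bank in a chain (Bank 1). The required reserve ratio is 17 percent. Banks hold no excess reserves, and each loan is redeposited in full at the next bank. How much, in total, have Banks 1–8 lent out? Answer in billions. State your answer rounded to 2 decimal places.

₹313.96 billion

Bank i lends (1 − rr)^i of the original deposit: Bank 1 lends 83·0.8300 = 68.8900, Bank 2 lends 83·0.8300² = 57.1787, and so on.
Summing a geometric series: total = 83·[0.8300·(1 − 0.8300^8) / (1 − 0.8300)] ≈ 313.9645 billion.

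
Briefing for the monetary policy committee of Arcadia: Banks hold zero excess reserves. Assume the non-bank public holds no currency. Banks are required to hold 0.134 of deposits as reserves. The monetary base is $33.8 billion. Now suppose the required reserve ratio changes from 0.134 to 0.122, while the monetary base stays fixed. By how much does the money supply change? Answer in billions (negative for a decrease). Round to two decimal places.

Initially m₁ = 1 / (0.134) ≈ 7.46269, so M₁ = 7.46269 × 33.8 ≈ 252.2389 billion.
After the change m₂ = 1 / (0.122) ≈ 8.19672, so M₂ = 8.19672 × 33.8 ≈ 277.0491 billion.
ΔM = M₂ − M₁ = 277.0491 − 252.2389 = 24.8102 billion.

$24.81 billion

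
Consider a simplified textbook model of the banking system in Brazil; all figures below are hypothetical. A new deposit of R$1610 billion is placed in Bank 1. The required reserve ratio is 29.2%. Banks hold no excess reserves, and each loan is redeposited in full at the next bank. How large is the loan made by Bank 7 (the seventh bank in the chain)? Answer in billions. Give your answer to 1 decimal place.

R$143.6 billion

Each bank lends a fraction (1 − rr) = 0.7080 of the deposit it receives, so Bank 7 receives 1610·0.7080^6 and lends 1610·0.7080^7 ≈ 143.5683 billion.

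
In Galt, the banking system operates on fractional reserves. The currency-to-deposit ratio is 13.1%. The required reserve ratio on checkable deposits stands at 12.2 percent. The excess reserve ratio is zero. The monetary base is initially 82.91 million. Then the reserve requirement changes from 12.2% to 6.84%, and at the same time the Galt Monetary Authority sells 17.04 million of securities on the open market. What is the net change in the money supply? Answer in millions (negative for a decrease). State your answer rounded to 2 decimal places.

2.98 million

Before: m₁ = (1 + 0.131) / (0.122 + 0.131) ≈ 4.47036, MB₁ = 82.91, so M₁ = 4.47036 × 82.91 ≈ 370.6375 million.
After: m₂ = (1 + 0.131) / (0.0684 + 0.131) ≈ 5.67202, MB₂ = 82.91 − 17.04 = 65.87, so M₂ = 5.67202 × 65.87 ≈ 373.616 million.
ΔM = M₂ − M₁ = 373.616 − 370.6375 = 2.9785 million.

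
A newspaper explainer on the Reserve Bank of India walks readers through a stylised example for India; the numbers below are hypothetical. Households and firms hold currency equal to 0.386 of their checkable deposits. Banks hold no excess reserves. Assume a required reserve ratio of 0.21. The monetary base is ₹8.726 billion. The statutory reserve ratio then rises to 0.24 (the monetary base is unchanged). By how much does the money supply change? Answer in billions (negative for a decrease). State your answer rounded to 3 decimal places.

-0.972 billion

Initially m₁ = (1 + 0.386) / (0.21 + 0.386) ≈ 2.32550, so M₁ = 2.32550 × 8.726 ≈ 20.2923 billion.
After the change m₂ = (1 + 0.386) / (0.24 + 0.386) ≈ 2.21406, so M₂ = 2.21406 × 8.726 ≈ 19.3199 billion.
ΔM = M₂ − M₁ = 19.3199 − 20.2923 = -0.9724 billion.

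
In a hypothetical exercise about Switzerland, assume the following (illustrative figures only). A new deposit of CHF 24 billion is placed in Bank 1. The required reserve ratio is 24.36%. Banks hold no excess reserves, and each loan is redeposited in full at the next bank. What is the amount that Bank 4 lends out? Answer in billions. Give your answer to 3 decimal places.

CHF 7.856 billion

Each bank lends a fraction (1 − rr) = 0.7564 of the deposit it receives, so Bank 4 receives 24·0.7564^3 and lends 24·0.7564^4 ≈ 7.8563 billion.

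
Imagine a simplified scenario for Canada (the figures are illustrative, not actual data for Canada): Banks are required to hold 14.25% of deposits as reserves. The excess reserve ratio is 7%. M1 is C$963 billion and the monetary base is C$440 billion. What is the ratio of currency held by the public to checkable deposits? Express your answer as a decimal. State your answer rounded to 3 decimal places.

Using m = M/MB = 963/440 ≈ 2.188636. From m = (1 + c)/(c + rr + e), rearranging gives 1 + c = m·(c + rr + e), so c·(1 − m) = m·(rr + e) − 1.
Hence c = [m·(rr + e) − 1]/(1 − m) = [2.188636 × (0.1425 + 0.07) − 1] / (1 − 2.188636) ≈ 0.450024.

0.450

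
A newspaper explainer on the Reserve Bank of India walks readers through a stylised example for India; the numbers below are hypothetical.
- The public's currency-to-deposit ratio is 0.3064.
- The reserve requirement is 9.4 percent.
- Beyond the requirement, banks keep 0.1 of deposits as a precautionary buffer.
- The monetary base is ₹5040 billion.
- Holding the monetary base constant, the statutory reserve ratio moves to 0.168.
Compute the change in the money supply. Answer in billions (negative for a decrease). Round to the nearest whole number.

Initially m₁ = (1 + 0.3064) / (0.094 + 0.1 + 0.3064) ≈ 2.61071, so M₁ = 2.61071 × 5040 = 13157.9784 billion.
After the change m₂ = (1 + 0.3064) / (0.168 + 0.1 + 0.3064) ≈ 2.27437, so M₂ = 2.27437 × 5040 = 11462.8248 billion.
ΔM = M₂ − M₁ = 11462.8248 − 13157.9784 = -1695.1536 billion.

-1695 billion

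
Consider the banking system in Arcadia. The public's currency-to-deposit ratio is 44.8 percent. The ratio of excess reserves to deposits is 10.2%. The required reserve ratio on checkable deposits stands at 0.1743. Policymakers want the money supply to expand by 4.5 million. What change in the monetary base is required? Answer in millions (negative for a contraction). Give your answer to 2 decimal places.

The money multiplier is m = (1 + c) / (rr + e + c) = (1 + 0.448) / (0.1743 + 0.102 + 0.448) ≈ 1.9992.
ΔMB = ΔM / m = (+4.5) / 1.9992 ≈ 2.2509 million.

2.25 million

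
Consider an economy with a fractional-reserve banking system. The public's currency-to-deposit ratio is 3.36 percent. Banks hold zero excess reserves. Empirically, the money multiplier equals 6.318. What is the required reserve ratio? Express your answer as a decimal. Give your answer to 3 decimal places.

Using m = 6.318. Since m = (1 + c)/(c + rr + e), the denominator satisfies c + rr + e = (1 + c)/m = (1 + 0.0336) / 6.318 ≈ 0.163596.
With c = 0.0336 and e = 0, the required reserve ratio is 0.163596 − 0.0336 − 0 = 0.129996.

0.130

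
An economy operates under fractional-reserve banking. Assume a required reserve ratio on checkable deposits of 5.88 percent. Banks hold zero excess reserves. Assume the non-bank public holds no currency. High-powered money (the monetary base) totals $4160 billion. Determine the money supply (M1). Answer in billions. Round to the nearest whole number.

$70748 billion

With no currency drain or excess reserves, the money multiplier is m = 1/rr = 1/0.0588 ≈ 17.00680.
Money supply M = m × MB = 17.00680 × 4160 = 70748.288 billion.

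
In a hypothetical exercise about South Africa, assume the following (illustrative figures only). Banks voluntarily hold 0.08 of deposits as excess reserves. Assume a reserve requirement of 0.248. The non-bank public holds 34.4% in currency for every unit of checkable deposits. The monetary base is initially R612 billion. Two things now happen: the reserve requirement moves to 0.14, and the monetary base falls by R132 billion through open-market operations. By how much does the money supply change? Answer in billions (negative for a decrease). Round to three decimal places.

-80.170 billion

Before: m₁ = (1 + 0.344) / (0.248 + 0.08 + 0.344) = 2, MB₁ = 612, so M₁ = 2 × 612 = 1224 billion.
After: m₂ = (1 + 0.344) / (0.14 + 0.08 + 0.344) ≈ 2.3829787, MB₂ = 612 − 132 = 480, so M₂ = 2.3829787 × 480 ≈ 1143.8298 billion.
ΔM = M₂ − M₁ = 1143.8298 − 1224 = -80.1702 billion.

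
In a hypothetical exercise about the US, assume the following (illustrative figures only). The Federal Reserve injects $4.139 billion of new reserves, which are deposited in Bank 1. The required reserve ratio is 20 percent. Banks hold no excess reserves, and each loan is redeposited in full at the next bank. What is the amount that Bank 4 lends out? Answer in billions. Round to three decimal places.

$1.695 billion

Each bank lends a fraction (1 − rr) = 0.8000 of the deposit it receives, so Bank 4 receives 4.139·0.8000^3 and lends 4.139·0.8000^4 ≈ 1.6953 billion.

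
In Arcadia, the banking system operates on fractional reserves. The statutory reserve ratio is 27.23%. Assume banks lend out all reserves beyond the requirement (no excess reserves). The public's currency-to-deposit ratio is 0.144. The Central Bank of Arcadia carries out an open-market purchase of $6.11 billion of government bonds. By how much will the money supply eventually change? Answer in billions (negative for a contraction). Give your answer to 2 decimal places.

$16.79 billion

The money multiplier is m = (1 + c) / (rr + c) = (1 + 0.144) / (0.2723 + 0.144) ≈ 2.7480.
The purchase adds 6.11 billion of base, so ΔM = m × ΔMB = 2.7480 × (+6.11) ≈ 16.7903 billion.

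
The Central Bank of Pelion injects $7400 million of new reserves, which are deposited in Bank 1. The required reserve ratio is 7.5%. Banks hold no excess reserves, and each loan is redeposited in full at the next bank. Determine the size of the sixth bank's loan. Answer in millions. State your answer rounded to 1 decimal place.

Each bank lends a fraction (1 − rr) = 0.9250 of the deposit it receives, so Bank 6 receives 7400·0.9250^5 and lends 7400·0.9250^6 ≈ 4635.3456 million.

$4635.3 million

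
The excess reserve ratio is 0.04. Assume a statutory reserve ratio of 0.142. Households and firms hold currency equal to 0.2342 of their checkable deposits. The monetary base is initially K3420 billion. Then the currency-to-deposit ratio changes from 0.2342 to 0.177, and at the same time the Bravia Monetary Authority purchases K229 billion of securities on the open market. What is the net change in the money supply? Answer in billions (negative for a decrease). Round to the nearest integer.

Before: m₁ = (1 + 0.2342) / (0.142 + 0.04 + 0.2342) ≈ 2.96540, MB₁ = 3420, so M₁ = 2.96540 × 3420 = 10141.668 billion.
After: m₂ = (1 + 0.177) / (0.142 + 0.04 + 0.177) ≈ 3.27855, MB₂ = 3420 + 229 = 3649, so M₂ = 3.27855 × 3649 ≈ 11963.4289 billion.
ΔM = M₂ − M₁ = 11963.4289 − 10141.668 = 1821.7609 billion.

K1822 billion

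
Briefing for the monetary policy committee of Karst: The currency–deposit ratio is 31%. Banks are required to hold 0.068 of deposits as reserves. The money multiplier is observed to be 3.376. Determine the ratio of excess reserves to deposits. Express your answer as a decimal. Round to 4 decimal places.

Using m = 3.376. Since m = (1 + c)/(c + rr + e), the denominator satisfies c + rr + e = (1 + c)/m = (1 + 0.31) / 3.376 ≈ 0.388033.
With c = 0.31 and rr = 0.068, the ratio of excess reserves to deposits is 0.388033 − 0.31 − 0.068 = 0.010033.

0.0100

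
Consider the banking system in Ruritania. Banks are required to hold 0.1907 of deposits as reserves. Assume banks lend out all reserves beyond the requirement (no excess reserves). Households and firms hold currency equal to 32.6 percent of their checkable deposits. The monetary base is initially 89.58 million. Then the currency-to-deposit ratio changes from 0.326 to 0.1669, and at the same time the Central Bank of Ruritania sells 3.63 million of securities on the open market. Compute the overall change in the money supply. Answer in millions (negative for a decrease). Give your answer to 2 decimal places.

Before: m₁ = (1 + 0.326) / (0.1907 + 0.326) ≈ 2.56629, MB₁ = 89.58, so M₁ = 2.56629 × 89.58 ≈ 229.8883 million.
After: m₂ = (1 + 0.1669) / (0.1907 + 0.1669) ≈ 3.26314, MB₂ = 89.58 − 3.63 = 85.95, so M₂ = 3.26314 × 85.95 ≈ 280.4669 million.
ΔM = M₂ − M₁ = 280.4669 − 229.8883 = 50.5786 million.

50.58 million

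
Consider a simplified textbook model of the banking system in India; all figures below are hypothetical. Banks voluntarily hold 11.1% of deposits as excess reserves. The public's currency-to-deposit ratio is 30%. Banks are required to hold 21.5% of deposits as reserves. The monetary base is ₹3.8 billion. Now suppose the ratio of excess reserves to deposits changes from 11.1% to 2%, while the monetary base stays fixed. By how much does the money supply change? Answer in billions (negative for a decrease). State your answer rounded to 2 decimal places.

Initially m₁ = (1 + 0.3) / (0.215 + 0.111 + 0.3) ≈ 2.0767, so M₁ = 2.0767 × 3.8 ≈ 7.8915 billion.
After the change m₂ = (1 + 0.3) / (0.215 + 0.02 + 0.3) ≈ 2.4299, so M₂ = 2.4299 × 3.8 ≈ 9.2336 billion.
ΔM = M₂ − M₁ = 9.2336 − 7.8915 = 1.3421 billion.

₹1.34 billion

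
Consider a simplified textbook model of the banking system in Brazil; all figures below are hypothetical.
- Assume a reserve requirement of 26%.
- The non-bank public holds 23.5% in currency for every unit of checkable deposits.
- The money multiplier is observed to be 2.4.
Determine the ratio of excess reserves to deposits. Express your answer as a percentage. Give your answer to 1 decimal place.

Using m = 2.4. Since m = (1 + c)/(c + rr + e), the denominator satisfies c + rr + e = (1 + c)/m = (1 + 0.235) / 2.4 ≈ 0.514583.
With c = 0.235 and rr = 0.26, the ratio of excess reserves to deposits is 0.514583 − 0.235 − 0.26 = 0.019583.

2.0%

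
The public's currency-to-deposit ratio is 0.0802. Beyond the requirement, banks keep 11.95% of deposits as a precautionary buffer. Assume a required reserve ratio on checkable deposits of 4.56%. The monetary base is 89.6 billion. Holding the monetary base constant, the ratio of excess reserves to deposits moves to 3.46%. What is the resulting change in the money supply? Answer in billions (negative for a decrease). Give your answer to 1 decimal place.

208.8 billion

Initially m₁ = (1 + 0.0802) / (0.0456 + 0.1195 + 0.0802) ≈ 4.4036, so M₁ = 4.4036 × 89.6 ≈ 394.5626 billion.
After the change m₂ = (1 + 0.0802) / (0.0456 + 0.0346 + 0.0802) ≈ 6.7344, so M₂ = 6.7344 × 89.6 ≈ 603.4022 billion.
ΔM = M₂ − M₁ = 603.4022 − 394.5626 = 208.8396 billion.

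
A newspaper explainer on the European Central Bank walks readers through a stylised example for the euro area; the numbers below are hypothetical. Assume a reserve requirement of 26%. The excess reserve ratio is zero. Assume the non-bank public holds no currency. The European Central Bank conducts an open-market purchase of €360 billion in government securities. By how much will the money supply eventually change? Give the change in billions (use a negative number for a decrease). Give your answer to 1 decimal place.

€1384.6 billion

The simple money multiplier is m = 1/rr = 1/0.26 ≈ 3.84615.
An open-market purchase increases the monetary base by 360 billion, so ΔM = m × ΔMB = 3.84615 × 360 = 1384.614 billion.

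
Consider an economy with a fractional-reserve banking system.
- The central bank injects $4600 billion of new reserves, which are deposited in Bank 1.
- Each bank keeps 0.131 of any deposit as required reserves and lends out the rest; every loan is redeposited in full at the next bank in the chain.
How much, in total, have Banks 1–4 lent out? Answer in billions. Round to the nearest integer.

$13113 billion

Bank i lends (1 − rr)^i of the original deposit: Bank 1 lends 4600·0.8690 = 3997.4000, Bank 2 lends 4600·0.8690² = 3473.7406, and so on.
Summing a geometric series: total = 4600·[0.8690·(1 − 0.8690^4) / (1 − 0.8690)] ≈ 13113.0546 billion.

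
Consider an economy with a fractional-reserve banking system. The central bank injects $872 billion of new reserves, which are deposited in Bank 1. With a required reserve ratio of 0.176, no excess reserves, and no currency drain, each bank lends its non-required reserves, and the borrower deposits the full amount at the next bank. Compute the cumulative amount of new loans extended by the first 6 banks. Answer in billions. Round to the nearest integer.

$2805 billion

Bank i lends (1 − rr)^i of the original deposit: Bank 1 lends 872·0.8240 = 718.5280, Bank 2 lends 872·0.8240² ≈ 592.0671, and so on.
Summing a geometric series: total = 872·[0.8240·(1 − 0.8240^6) / (1 − 0.8240)] ≈ 2804.6530 billion.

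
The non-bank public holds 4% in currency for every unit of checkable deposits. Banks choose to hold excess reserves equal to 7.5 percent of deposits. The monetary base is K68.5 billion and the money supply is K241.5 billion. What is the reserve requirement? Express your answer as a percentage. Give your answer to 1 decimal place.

18.0%

Using m = M/MB = 241.5/68.5 ≈ 3.525547. Since m = (1 + c)/(c + rr + e), the denominator satisfies c + rr + e = (1 + c)/m = (1 + 0.04) / 3.525547 ≈ 0.294990.
With c = 0.04 and e = 0.075, the reserve requirement is 0.294990 − 0.04 − 0.075 = 0.17999.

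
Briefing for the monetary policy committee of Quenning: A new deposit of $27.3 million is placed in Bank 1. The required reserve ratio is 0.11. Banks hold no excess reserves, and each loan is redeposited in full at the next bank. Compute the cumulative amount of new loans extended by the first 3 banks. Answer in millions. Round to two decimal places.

$65.17 million

Bank i lends (1 − rr)^i of the original deposit: Bank 1 lends 27.3·0.8900 = 24.2970, Bank 2 lends 27.3·0.8900² ≈ 21.6243, and so on.
Summing a geometric series: total = 27.3·[0.8900·(1 − 0.8900^3) / (1 − 0.8900)] ≈ 65.1670 million.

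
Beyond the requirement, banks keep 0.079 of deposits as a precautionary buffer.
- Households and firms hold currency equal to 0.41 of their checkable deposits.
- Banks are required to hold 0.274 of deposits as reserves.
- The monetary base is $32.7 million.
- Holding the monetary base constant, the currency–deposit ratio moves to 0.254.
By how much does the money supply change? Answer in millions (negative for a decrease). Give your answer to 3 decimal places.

$7.126 million

Initially m₁ = (1 + 0.41) / (0.274 + 0.079 + 0.41) ≈ 1.847969, so M₁ = 1.847969 × 32.7 ≈ 60.4286 million.
After the change m₂ = (1 + 0.254) / (0.274 + 0.079 + 0.254) ≈ 2.065898, so M₂ = 2.065898 × 32.7 ≈ 67.5549 million.
ΔM = M₂ − M₁ = 67.5549 − 60.4286 = 7.1263 million.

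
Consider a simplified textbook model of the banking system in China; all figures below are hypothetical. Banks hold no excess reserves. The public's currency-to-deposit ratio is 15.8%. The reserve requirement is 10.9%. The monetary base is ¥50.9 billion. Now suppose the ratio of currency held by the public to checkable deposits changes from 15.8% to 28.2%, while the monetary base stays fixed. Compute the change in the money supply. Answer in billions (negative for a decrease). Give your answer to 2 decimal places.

Initially m₁ = (1 + 0.158) / (0.109 + 0.158) ≈ 4.33708, so M₁ = 4.33708 × 50.9 ≈ 220.7574 billion.
After the change m₂ = (1 + 0.282) / (0.109 + 0.282) ≈ 3.27877, so M₂ = 3.27877 × 50.9 ≈ 166.8894 billion.
ΔM = M₂ − M₁ = 166.8894 − 220.7574 = -53.868 billion.

-53.87 billion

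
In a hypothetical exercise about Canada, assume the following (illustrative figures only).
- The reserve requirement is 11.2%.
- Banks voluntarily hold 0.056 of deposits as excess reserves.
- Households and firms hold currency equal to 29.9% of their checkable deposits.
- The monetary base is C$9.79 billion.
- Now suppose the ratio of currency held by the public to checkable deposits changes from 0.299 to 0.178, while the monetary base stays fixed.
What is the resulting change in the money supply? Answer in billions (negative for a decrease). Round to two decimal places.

Initially m₁ = (1 + 0.299) / (0.112 + 0.056 + 0.299) ≈ 2.7816, so M₁ = 2.7816 × 9.79 ≈ 27.2319 billion.
After the change m₂ = (1 + 0.178) / (0.112 + 0.056 + 0.178) ≈ 3.4046, so M₂ = 3.4046 × 9.79 ≈ 33.331 billion.
ΔM = M₂ − M₁ = 33.331 − 27.2319 = 6.0991 billion.

C$6.10 billion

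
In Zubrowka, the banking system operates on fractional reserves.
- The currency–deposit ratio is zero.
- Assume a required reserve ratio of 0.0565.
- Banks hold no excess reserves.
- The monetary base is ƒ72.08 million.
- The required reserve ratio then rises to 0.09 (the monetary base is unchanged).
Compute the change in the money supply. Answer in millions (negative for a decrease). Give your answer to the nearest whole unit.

Initially m₁ = 1 / (0.0565) ≈ 17.6991, so M₁ = 17.6991 × 72.08 ≈ 1275.7511 million.
After the change m₂ = 1 / (0.09) ≈ 11.1111, so M₂ = 11.1111 × 72.08 ≈ 800.8881 million.
ΔM = M₂ − M₁ = 800.8881 − 1275.7511 = -474.863 million.

-475 million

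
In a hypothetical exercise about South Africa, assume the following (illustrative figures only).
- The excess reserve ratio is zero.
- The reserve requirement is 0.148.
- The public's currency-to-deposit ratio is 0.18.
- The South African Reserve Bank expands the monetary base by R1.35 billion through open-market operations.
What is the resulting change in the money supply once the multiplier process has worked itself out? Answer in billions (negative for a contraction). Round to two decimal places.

R4.86 billion

The money multiplier is m = (1 + c) / (rr + c) = (1 + 0.18) / (0.148 + 0.18) ≈ 3.5976.
The purchase adds 1.35 billion of base, so ΔM = m × ΔMB = 3.5976 × (+1.35) ≈ 4.8568 billion.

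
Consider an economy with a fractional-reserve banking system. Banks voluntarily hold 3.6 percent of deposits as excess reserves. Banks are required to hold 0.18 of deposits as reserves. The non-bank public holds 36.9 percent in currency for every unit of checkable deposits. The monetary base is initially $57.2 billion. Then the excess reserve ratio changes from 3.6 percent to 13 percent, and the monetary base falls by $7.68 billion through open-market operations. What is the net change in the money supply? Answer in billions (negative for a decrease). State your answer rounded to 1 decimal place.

Before: m₁ = (1 + 0.369) / (0.18 + 0.036 + 0.369) ≈ 2.3402, MB₁ = 57.2, so M₁ = 2.3402 × 57.2 ≈ 133.8594 billion.
After: m₂ = (1 + 0.369) / (0.18 + 0.13 + 0.369) ≈ 2.0162, MB₂ = 57.2 − 7.68 = 49.52, so M₂ = 2.0162 × 49.52 ≈ 99.8422 billion.
ΔM = M₂ − M₁ = 99.8422 − 133.8594 = -34.0172 billion.

-34.0 billion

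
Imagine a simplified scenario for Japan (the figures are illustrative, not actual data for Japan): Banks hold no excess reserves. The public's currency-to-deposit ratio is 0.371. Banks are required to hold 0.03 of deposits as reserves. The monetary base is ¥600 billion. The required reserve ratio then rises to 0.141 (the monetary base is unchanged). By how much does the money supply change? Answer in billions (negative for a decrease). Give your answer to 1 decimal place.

Initially m₁ = (1 + 0.371) / (0.03 + 0.371) ≈ 3.41895, so M₁ = 3.41895 × 600 = 2051.37 billion.
After the change m₂ = (1 + 0.371) / (0.141 + 0.371) ≈ 2.67773, so M₂ = 2.67773 × 600 = 1606.638 billion.
ΔM = M₂ − M₁ = 1606.638 − 2051.37 = -444.732 billion.

-444.7 billion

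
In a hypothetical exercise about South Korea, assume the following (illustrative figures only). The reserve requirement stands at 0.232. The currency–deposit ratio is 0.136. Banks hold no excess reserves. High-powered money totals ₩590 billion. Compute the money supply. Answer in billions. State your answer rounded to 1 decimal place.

₩1821.3 billion

The money multiplier is m = (1 + c) / (rr + c) = (1 + 0.136) / (0.232 + 0.136) ≈ 3.08696.
So M = m × MB = 3.08696 × 590 = 1821.3064 billion.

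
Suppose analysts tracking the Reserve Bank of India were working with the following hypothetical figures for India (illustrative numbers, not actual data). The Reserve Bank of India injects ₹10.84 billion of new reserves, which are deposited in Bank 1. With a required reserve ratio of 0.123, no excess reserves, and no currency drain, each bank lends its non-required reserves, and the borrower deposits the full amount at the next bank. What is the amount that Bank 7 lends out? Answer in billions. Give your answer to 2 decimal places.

Each bank lends a fraction (1 − rr) = 0.8770 of the deposit it receives, so Bank 7 receives 10.84·0.8770^6 and lends 10.84·0.8770^7 ≈ 4.3254 billion.

₹4.33 billion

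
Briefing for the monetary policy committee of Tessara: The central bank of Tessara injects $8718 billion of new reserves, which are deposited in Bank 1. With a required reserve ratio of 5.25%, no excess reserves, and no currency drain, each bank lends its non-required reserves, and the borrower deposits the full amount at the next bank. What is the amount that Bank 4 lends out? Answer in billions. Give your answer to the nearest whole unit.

$7026 billion

Each bank lends a fraction (1 − rr) = 0.9475 of the deposit it receives, so Bank 4 receives 8718·0.9475^3 and lends 8718·0.9475^4 ≈ 7026.4141 billion.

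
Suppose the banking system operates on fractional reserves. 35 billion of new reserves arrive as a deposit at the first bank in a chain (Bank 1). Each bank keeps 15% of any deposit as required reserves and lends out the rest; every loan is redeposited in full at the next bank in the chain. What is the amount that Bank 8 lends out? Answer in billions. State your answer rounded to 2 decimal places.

9.54 billion

Each bank lends a fraction (1 − rr) = 0.8500 of the deposit it receives, so Bank 8 receives 35·0.8500^7 and lends 35·0.8500^8 ≈ 9.5372 billion.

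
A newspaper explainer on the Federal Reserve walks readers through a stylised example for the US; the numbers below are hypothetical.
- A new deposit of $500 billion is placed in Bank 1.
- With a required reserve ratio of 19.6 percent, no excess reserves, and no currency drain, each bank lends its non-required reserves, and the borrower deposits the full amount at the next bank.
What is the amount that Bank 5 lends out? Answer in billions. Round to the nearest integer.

Each bank lends a fraction (1 − rr) = 0.8040 of the deposit it receives, so Bank 5 receives 500·0.8040^4 and lends 500·0.8040^5 ≈ 167.9772 billion.

$168 billion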